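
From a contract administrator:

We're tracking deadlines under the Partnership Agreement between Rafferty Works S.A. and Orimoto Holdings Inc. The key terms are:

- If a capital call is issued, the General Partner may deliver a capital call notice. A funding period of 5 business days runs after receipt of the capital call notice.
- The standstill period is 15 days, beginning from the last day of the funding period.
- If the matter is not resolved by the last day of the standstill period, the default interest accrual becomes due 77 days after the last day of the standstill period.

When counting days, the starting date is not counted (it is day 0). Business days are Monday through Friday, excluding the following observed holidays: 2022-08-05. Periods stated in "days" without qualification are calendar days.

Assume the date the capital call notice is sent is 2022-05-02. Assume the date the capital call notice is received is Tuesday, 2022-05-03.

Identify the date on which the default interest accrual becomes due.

2022-08-10

From Tuesday, 2022-05-03, 5 business days (May 4, May 5, May 6, May 9, May 10, skipping weekends) brings us to Tuesday, 2022-05-10, which is the last day of the funding period.
Adding 15 calendar days to 2022-05-10 gives 2022-05-25, which is the last day of the standstill period.
The date on which the default interest accrual becomes due: 2022-05-25 + 77 days = 2022-08-10.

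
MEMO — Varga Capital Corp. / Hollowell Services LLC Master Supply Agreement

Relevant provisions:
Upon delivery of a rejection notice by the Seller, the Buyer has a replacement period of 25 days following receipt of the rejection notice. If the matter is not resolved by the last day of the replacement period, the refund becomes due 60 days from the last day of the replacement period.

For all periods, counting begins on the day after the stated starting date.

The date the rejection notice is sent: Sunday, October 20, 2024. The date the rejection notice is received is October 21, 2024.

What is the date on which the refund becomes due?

Adding 25 calendar days to October 21, 2024 gives November 15, 2024, which is the last day of the replacement period.
The date on which the refund becomes due: 60 calendar days after November 15, 2024 is January 14, 2025.

January 14, 2025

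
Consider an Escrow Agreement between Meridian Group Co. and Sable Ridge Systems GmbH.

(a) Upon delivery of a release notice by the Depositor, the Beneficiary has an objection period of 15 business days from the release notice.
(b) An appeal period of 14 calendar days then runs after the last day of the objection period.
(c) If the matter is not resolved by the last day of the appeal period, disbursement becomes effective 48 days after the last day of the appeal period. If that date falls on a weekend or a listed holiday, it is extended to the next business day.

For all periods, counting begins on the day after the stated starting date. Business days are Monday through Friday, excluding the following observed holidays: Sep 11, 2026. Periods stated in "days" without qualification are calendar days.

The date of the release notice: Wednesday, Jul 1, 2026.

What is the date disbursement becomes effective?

From Wednesday, Jul 1, 2026, 15 business days (Jul 2, Jul 3, Jul 6, Jul 7, …, Jul 20, Jul 21, Jul 22, skipping weekends) brings us to Wednesday, Jul 22, 2026, which is the last day of the objection period.
Adding 14 calendar days to Jul 22, 2026 gives Aug 5, 2026, which is the last day of the appeal period.
Adding 48 calendar days to Aug 5, 2026 gives Sep 22, 2026, which is the date disbursement becomes effective. Sep 22, 2026 is a Tuesday and is not a listed holiday, so no roll-forward applies.

Sep 22, 2026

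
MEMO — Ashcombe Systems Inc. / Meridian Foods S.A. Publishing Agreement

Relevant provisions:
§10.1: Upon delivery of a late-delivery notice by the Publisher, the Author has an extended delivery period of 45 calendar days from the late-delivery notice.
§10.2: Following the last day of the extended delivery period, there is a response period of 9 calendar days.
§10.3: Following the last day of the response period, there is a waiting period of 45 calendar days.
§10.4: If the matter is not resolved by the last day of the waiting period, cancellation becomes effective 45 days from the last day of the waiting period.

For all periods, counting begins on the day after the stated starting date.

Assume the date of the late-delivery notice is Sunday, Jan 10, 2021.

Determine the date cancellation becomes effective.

The last day of the extended delivery period: Jan 10, 2021 + 45 days = Feb 24, 2021.
Adding 9 calendar days to Feb 24, 2021 gives Mar 5, 2021, which is the last day of the response period.
The last day of the waiting period: Mar 5, 2021 + 45 days = Apr 19, 2021.
Adding 45 calendar days to Apr 19, 2021 gives Jun 3, 2021, which is the date cancellation becomes effective.

Jun 3, 2021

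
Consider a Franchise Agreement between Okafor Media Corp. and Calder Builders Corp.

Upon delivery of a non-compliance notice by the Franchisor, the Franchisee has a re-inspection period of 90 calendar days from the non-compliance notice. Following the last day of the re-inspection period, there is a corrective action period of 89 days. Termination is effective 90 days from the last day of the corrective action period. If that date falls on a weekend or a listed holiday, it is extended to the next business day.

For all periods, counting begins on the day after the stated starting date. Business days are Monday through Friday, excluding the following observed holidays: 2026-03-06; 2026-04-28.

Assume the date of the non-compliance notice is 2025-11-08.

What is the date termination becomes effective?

Adding 90 calendar days to 2025-11-08 gives 2026-02-06, which is the last day of the re-inspection period.
The last day of the corrective action period: 89 calendar days after 2026-02-06 is 2026-05-06.
The date termination becomes effective: 2026-05-06 + 90 days = 2026-08-04. 2026-08-04 is a Tuesday and is not a listed holiday, so no roll-forward applies.

2026-08-04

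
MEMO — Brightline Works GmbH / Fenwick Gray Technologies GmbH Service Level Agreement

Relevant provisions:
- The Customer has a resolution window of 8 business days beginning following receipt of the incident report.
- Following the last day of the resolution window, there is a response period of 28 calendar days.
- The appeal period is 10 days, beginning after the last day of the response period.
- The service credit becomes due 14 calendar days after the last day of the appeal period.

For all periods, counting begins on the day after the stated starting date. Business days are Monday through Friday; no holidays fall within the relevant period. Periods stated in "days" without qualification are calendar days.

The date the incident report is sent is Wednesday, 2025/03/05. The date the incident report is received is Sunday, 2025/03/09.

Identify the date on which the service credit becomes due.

The last day of the resolution window: 8 business days after Sunday, 2025/03/09, skipping weekends — Mar 10, Mar 11, Mar 12, Mar 13, Mar 14, Mar 17, Mar 18, Mar 19 — lands on Wednesday, 2025/03/19.
The last day of the response period: 2025/03/19 + 28 days = 2025/04/16.
The last day of the appeal period: 2025/04/16 + 10 days = 2025/04/26.
The date on which the service credit becomes due: 2025/04/26 + 14 days = 2025/05/10.

2025/05/10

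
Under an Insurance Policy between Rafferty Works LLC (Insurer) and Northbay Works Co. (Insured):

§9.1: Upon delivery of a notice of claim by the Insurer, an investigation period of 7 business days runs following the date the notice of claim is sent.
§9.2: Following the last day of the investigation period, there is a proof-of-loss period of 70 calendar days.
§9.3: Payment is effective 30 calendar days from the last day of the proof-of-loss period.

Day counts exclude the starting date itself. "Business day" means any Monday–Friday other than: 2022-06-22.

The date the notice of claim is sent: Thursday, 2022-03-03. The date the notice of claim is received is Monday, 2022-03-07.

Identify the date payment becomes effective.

2022-06-22

The last day of the investigation period: 7 business days after Thursday, 2022-03-03, skipping weekends — Mar 4, Mar 7, Mar 8, Mar 9, Mar 10, Mar 11, Mar 14 — lands on Monday, 2022-03-14.
The last day of the proof-of-loss period: 70 calendar days after 2022-03-14 is 2022-05-23.
Adding 30 calendar days to 2022-05-23 gives 2022-06-22, which is the date payment becomes effective.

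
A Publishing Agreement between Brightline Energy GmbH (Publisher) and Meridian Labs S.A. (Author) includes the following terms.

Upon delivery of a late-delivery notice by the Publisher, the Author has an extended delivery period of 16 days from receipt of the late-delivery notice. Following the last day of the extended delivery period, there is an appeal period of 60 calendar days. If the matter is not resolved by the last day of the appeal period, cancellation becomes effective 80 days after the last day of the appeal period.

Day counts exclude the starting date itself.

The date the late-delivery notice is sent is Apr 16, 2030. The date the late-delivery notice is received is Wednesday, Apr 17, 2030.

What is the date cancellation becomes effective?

Adding 16 calendar days to Apr 17, 2030 gives May 3, 2030, which is the last day of the extended delivery period.
The last day of the appeal period: 60 calendar days after May 3, 2030 is Jul 2, 2030.
Adding 80 calendar days to Jul 2, 2030 gives Sep 20, 2030, which is the date cancellation becomes effective.

Sep 20, 2030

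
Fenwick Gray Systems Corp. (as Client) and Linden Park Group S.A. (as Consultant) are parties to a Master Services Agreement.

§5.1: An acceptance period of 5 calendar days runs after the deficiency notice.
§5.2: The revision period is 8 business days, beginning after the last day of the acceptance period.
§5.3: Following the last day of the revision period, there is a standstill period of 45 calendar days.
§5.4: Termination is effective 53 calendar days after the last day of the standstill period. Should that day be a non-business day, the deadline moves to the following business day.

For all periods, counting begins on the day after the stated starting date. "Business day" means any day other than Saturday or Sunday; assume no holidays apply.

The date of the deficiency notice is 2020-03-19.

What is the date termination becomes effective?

2020-07-10

The last day of the acceptance period: 2020-03-19 + 5 days = 2020-03-24.
From Tuesday, 2020-03-24, 8 business days (Mar 25, Mar 26, Mar 27, Mar 30, Mar 31, Apr 1, Apr 2, Apr 3, skipping weekends) brings us to Friday, 2020-04-03, which is the last day of the revision period.
The last day of the standstill period: 2020-04-03 + 45 days = 2020-05-18.
Adding 53 calendar days to 2020-05-18 gives 2020-07-10, which is the date termination becomes effective. 2020-07-10 is a Friday, so no roll-forward applies.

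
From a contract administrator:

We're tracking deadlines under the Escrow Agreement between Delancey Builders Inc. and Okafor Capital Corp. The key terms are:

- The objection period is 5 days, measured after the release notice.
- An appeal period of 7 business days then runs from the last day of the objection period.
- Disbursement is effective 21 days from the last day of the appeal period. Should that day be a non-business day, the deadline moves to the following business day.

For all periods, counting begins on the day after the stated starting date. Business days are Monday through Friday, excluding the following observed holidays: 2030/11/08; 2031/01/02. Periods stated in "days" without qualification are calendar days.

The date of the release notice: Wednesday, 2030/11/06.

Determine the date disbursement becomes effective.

The last day of the objection period: 5 calendar days after 2030/11/06 is 2030/11/11.
The last day of the appeal period: counting 7 business days from Monday, 2030/11/11 (Nov 12, Nov 13, Nov 14, Nov 15, Nov 18, Nov 19, Nov 20, skipping weekends) reaches Wednesday, 2030/11/20.
The date disbursement becomes effective: 2030/11/20 + 21 days = 2030/12/11. 2030/12/11 is a Wednesday and is not a listed holiday, so no roll-forward applies.

2030/12/11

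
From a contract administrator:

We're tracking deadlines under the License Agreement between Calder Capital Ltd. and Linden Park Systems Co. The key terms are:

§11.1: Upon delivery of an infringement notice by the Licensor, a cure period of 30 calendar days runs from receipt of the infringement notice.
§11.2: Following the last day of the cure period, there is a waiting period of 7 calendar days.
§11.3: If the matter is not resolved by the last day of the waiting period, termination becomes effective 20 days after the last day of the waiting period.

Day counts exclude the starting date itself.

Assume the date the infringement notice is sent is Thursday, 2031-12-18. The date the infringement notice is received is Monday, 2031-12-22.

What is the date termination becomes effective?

The last day of the cure period: 30 calendar days after 2031-12-22 is 2032-01-21.
Adding 7 calendar days to 2032-01-21 gives 2032-01-28, which is the last day of the waiting period.
Adding 20 calendar days to 2032-01-28 gives 2032-02-17, which is the date termination becomes effective.

2032-02-17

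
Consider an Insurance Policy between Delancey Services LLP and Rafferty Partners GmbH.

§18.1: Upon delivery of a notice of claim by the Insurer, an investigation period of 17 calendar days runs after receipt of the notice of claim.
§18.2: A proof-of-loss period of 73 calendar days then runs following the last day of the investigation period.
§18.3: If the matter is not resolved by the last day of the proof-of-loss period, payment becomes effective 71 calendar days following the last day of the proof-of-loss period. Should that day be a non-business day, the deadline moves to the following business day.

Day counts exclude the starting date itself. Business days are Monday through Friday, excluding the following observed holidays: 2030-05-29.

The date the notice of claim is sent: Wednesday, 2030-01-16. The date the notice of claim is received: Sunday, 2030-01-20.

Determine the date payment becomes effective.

2030-07-01

The last day of the investigation period: 17 calendar days after 2030-01-20 is 2030-02-06.
The last day of the proof-of-loss period: 2030-02-06 + 73 days = 2030-04-20.
The date payment becomes effective: 2030-04-20 + 71 days = 2030-06-30. That falls on a Sunday, so it rolls to the next business day, Monday, 2030-07-01.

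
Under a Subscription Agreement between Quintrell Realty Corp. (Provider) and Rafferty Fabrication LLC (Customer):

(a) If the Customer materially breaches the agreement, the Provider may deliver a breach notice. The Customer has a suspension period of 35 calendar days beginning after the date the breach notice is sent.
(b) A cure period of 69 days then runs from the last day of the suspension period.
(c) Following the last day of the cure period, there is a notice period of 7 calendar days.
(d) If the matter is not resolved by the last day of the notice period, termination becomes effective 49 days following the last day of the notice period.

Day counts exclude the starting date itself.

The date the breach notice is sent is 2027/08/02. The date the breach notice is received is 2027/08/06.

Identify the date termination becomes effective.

2028/01/09

The last day of the suspension period: 2027/08/02 + 35 days = 2027/09/06.
The last day of the cure period: 69 calendar days after 2027/09/06 is 2027/11/14.
The last day of the notice period: 7 calendar days after 2027/11/14 is 2027/11/21.
The date termination becomes effective: 49 calendar days after 2027/11/21 is 2028/01/09.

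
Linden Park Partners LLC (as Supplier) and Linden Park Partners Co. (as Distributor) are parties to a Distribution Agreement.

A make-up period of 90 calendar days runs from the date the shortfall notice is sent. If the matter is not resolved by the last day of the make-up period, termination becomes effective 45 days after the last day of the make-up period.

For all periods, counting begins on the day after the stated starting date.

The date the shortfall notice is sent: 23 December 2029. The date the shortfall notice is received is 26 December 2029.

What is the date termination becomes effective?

7 May 2030

Adding 90 calendar days to 23 December 2029 gives 23 March 2030, which is the last day of the make-up period.
The date termination becomes effective: 45 calendar days after 23 March 2030 is 7 May 2030.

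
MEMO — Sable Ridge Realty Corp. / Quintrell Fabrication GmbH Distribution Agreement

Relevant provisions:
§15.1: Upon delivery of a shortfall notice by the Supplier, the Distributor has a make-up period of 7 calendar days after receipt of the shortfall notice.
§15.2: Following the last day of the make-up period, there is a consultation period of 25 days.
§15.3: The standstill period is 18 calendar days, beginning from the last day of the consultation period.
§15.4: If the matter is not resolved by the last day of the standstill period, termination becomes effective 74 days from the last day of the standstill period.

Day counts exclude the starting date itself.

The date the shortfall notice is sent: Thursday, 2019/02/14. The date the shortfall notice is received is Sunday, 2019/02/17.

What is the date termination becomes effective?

Adding 7 calendar days to 2019/02/17 gives 2019/02/24, which is the last day of the make-up period.
The last day of the consultation period: 2019/02/24 + 25 days = 2019/03/21.
The last day of the standstill period: 18 calendar days after 2019/03/21 is 2019/04/08.
The date termination becomes effective: 74 calendar days after 2019/04/08 is 2019/06/21.

2019/06/21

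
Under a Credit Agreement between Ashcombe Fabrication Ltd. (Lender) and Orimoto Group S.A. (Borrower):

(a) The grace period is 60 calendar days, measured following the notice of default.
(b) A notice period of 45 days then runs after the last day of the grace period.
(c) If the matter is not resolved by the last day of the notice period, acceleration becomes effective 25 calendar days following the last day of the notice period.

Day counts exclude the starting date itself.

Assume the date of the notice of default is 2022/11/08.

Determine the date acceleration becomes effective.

The last day of the grace period: 2022/11/08 + 60 days = 2023/01/07.
The last day of the notice period: 45 calendar days after 2023/01/07 is 2023/02/21.
Adding 25 calendar days to 2023/02/21 gives 2023/03/18, which is the date acceleration becomes effective.

2023/03/18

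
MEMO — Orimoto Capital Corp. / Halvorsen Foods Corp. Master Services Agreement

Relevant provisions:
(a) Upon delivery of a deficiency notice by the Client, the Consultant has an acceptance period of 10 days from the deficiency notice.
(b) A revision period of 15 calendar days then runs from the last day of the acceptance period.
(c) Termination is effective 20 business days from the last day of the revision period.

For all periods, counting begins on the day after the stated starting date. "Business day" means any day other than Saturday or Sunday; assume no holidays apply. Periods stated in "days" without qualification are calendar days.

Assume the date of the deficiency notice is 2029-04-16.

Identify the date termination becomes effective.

2029-06-08

The last day of the acceptance period: 2029-04-16 + 10 days = 2029-04-26.
The last day of the revision period: 15 calendar days after 2029-04-26 is 2029-05-11.
From Friday, 2029-05-11, 20 business days (May 14, May 15, May 16, May 17, …, Jun 6, Jun 7, Jun 8, skipping weekends) brings us to Friday, 2029-06-08, which is the date termination becomes effective.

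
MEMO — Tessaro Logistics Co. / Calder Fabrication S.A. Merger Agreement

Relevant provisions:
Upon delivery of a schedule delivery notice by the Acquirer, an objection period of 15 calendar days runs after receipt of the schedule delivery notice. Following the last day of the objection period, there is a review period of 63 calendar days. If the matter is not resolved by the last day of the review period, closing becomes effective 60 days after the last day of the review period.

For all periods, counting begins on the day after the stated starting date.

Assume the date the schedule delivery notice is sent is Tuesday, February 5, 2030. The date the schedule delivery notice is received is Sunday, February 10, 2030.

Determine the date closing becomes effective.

June 28, 2030

The last day of the objection period: 15 calendar days after February 10, 2030 is February 25, 2030.
The last day of the review period: 63 calendar days after February 25, 2030 is April 29, 2030.
The date closing becomes effective: April 29, 2030 + 60 days = June 28, 2030.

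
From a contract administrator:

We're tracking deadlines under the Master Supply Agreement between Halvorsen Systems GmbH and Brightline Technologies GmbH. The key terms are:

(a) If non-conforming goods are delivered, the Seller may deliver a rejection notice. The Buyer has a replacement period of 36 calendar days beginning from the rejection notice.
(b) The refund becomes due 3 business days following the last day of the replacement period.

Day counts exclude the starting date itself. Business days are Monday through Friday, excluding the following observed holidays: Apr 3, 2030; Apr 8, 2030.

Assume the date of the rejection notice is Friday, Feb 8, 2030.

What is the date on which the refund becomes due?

Adding 36 calendar days to Feb 8, 2030 gives Mar 16, 2030, which is the last day of the replacement period.
The date on which the refund becomes due: 3 business days after Saturday, Mar 16, 2030, skipping weekends — Mar 18, Mar 19, Mar 20 — lands on Wednesday, Mar 20, 2030.

Mar 20, 2030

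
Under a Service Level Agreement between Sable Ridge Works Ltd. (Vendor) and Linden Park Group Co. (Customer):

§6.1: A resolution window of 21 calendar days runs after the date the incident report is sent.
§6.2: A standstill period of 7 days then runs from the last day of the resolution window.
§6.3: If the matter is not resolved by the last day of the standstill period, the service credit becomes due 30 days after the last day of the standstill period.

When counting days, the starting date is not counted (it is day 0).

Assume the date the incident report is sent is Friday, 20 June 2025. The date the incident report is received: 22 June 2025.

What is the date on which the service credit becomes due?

Adding 21 calendar days to 20 June 2025 gives 11 July 2025, which is the last day of the resolution window.
The last day of the standstill period: 11 July 2025 + 7 days = 18 July 2025.
The date on which the service credit becomes due: 18 July 2025 + 30 days = 17 August 2025.

17 August 2025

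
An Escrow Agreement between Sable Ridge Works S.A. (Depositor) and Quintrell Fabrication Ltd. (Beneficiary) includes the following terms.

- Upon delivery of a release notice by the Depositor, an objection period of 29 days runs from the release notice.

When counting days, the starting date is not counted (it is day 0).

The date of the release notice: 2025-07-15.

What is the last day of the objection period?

Adding 29 calendar days to 2025-07-15 gives 2025-08-13, which is the last day of the objection period.

2025-08-13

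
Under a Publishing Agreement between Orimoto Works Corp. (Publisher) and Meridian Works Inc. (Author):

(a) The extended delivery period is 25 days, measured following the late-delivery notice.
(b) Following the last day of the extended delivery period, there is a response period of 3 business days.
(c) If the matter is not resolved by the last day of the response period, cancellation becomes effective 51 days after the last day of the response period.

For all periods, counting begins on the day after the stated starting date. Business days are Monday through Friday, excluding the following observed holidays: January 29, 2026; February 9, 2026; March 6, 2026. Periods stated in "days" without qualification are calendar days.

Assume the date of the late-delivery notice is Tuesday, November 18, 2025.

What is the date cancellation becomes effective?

The last day of the extended delivery period: 25 calendar days after November 18, 2025 is December 13, 2025.
From Saturday, December 13, 2025, 3 business days (Dec 15, Dec 16, Dec 17, skipping weekends) brings us to Wednesday, December 17, 2025, which is the last day of the response period.
Adding 51 calendar days to December 17, 2025 gives February 6, 2026, which is the date cancellation becomes effective.

February 6, 2026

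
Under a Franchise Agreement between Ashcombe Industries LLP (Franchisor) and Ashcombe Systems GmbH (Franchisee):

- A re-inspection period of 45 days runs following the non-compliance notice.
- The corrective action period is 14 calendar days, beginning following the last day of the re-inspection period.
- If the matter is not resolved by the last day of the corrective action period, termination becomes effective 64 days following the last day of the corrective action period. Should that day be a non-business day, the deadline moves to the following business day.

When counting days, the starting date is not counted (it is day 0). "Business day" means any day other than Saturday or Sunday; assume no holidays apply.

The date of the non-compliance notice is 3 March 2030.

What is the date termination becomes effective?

4 July 2030

Adding 45 calendar days to 3 March 2030 gives 17 April 2030, which is the last day of the re-inspection period.
The last day of the corrective action period: 14 calendar days after 17 April 2030 is 1 May 2030.
Adding 64 calendar days to 1 May 2030 gives 4 July 2030, which is the date termination becomes effective. 4 July 2030 is a Thursday, so no roll-forward applies.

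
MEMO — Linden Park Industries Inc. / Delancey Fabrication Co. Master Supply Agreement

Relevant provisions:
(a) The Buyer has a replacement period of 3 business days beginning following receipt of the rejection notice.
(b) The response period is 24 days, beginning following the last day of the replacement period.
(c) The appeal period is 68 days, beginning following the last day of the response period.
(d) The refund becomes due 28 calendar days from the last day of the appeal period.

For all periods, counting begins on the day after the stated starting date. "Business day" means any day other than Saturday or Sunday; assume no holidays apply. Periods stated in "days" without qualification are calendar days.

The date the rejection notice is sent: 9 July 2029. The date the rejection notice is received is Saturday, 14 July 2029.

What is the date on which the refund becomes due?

15 November 2029

The last day of the replacement period: 3 business days after Saturday, 14 July 2029, skipping weekends — Jul 16, Jul 17, Jul 18 — lands on Wednesday, 18 July 2029.
The last day of the response period: 24 calendar days after 18 July 2029 is 11 August 2029.
The last day of the appeal period: 11 August 2029 + 68 days = 18 October 2029.
The date on which the refund becomes due: 28 calendar days after 18 October 2029 is 15 November 2029.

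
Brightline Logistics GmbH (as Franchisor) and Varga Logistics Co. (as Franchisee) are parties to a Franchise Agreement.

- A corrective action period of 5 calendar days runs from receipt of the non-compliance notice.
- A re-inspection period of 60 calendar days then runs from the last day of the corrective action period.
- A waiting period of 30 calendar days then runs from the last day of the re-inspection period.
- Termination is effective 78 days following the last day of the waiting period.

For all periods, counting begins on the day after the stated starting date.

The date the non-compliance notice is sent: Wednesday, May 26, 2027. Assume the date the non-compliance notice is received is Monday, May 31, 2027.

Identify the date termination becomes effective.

November 20, 2027

The last day of the corrective action period: May 31, 2027 + 5 days = June 5, 2027.
The last day of the re-inspection period: 60 calendar days after June 5, 2027 is August 4, 2027.
Adding 30 calendar days to August 4, 2027 gives September 3, 2027, which is the last day of the waiting period.
The date termination becomes effective: 78 calendar days after September 3, 2027 is November 20, 2027.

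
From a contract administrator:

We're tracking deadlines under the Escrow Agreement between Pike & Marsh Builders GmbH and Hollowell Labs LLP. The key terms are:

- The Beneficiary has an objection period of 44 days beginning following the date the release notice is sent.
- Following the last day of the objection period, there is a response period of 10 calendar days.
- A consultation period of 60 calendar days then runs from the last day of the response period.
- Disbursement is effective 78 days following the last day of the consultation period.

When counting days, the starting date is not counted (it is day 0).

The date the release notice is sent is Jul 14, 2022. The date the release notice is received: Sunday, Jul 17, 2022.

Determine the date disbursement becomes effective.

Jan 22, 2023

The last day of the objection period: Jul 14, 2022 + 44 days = Aug 27, 2022.
The last day of the response period: Aug 27, 2022 + 10 days = Sep 6, 2022.
Adding 60 calendar days to Sep 6, 2022 gives Nov 5, 2022, which is the last day of the consultation period.
The date disbursement becomes effective: 78 calendar days after Nov 5, 2022 is Jan 22, 2023.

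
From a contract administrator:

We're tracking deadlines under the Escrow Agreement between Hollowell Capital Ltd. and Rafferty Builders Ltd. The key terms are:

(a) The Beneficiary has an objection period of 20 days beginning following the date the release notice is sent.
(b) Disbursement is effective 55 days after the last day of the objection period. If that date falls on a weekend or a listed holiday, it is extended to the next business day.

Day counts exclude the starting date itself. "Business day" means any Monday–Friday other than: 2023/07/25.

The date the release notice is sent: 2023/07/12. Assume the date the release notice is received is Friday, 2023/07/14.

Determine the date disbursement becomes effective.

The last day of the objection period: 2023/07/12 + 20 days = 2023/08/01.
The date disbursement becomes effective: 55 calendar days after 2023/08/01 is 2023/09/25. 2023/09/25 is a Monday and is not a listed holiday, so no roll-forward applies.

2023/09/25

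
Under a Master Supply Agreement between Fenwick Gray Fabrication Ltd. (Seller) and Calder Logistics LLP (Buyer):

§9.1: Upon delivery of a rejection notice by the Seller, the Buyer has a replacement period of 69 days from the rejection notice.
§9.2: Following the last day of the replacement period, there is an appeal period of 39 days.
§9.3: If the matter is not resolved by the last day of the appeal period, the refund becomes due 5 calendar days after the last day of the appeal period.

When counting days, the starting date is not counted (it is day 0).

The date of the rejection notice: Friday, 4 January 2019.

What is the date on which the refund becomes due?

The last day of the replacement period: 69 calendar days after 4 January 2019 is 14 March 2019.
Adding 39 calendar days to 14 March 2019 gives 22 April 2019, which is the last day of the appeal period.
The date on which the refund becomes due: 5 calendar days after 22 April 2019 is 27 April 2019.

27 April 2019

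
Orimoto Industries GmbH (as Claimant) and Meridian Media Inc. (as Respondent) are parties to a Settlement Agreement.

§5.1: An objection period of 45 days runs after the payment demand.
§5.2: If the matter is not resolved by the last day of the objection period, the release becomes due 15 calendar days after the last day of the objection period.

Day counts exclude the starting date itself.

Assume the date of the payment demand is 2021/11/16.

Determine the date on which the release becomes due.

2022/01/15

The last day of the objection period: 45 calendar days after 2021/11/16 is 2021/12/31.
Adding 15 calendar days to 2021/12/31 gives 2022/01/15, which is the date on which the release becomes due.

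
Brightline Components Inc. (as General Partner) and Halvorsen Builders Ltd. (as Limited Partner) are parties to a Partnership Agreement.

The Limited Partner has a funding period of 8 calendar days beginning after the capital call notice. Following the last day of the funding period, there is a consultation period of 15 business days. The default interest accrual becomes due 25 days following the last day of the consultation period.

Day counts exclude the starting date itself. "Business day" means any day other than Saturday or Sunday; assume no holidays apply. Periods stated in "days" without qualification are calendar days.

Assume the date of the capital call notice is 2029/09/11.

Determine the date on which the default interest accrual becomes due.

2029/11/04

Adding 8 calendar days to 2029/09/11 gives 2029/09/19, which is the last day of the funding period.
From Wednesday, 2029/09/19, 15 business days (Sep 20, Sep 21, Sep 24, Sep 25, …, Oct 8, Oct 9, Oct 10, skipping weekends) brings us to Wednesday, 2029/10/10, which is the last day of the consultation period.
The date on which the default interest accrual becomes due: 2029/10/10 + 25 days = 2029/11/04.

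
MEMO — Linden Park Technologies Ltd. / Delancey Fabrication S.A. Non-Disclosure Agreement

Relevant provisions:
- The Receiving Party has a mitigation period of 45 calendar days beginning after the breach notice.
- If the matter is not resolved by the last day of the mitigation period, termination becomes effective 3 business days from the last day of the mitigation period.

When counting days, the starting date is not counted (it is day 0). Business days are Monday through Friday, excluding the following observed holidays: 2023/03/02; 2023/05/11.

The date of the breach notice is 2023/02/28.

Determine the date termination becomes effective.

The last day of the mitigation period: 45 calendar days after 2023/02/28 is 2023/04/14.
From Friday, 2023/04/14, 3 business days (Apr 17, Apr 18, Apr 19, skipping weekends) brings us to Wednesday, 2023/04/19, which is the date termination becomes effective.

2023/04/19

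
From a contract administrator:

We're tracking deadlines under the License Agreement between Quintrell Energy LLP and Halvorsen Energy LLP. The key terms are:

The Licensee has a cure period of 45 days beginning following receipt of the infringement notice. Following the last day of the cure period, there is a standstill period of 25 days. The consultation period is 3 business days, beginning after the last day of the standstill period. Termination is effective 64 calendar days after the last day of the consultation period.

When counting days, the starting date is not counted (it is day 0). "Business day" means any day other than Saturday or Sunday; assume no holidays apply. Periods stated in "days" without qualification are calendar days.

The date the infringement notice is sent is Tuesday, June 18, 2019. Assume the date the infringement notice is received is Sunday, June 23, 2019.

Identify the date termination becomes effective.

November 7, 2019

The last day of the cure period: June 23, 2019 + 45 days = August 7, 2019.
The last day of the standstill period: August 7, 2019 + 25 days = September 1, 2019.
From Sunday, September 1, 2019, 3 business days (Sep 2, Sep 3, Sep 4, skipping weekends) brings us to Wednesday, September 4, 2019, which is the last day of the consultation period.
The date termination becomes effective: 64 calendar days after September 4, 2019 is November 7, 2019.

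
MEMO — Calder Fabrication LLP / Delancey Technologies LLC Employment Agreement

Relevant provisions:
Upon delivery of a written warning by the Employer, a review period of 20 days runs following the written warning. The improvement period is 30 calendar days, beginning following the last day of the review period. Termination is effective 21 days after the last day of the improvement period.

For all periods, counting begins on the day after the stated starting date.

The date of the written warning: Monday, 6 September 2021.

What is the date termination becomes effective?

16 November 2021

The last day of the review period: 20 calendar days after 6 September 2021 is 26 September 2021.
The last day of the improvement period: 26 September 2021 + 30 days = 26 October 2021.
The date termination becomes effective: 21 calendar days after 26 October 2021 is 16 November 2021.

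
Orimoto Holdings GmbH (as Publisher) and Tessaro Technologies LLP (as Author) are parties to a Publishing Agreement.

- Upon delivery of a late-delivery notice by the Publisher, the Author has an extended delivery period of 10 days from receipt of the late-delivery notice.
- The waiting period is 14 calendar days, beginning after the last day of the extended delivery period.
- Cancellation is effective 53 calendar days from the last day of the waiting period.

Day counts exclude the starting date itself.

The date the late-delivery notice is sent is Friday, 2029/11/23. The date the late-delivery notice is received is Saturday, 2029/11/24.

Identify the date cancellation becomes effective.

The last day of the extended delivery period: 2029/11/24 + 10 days = 2029/12/04.
Adding 14 calendar days to 2029/12/04 gives 2029/12/18, which is the last day of the waiting period.
Adding 53 calendar days to 2029/12/18 gives 2030/02/09, which is the date cancellation becomes effective.

2030/02/09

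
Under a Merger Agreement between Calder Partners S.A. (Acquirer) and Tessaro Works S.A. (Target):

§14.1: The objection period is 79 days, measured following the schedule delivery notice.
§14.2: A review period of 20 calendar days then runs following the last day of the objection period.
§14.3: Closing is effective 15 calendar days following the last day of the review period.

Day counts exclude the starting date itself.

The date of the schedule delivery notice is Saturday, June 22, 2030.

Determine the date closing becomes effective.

The last day of the objection period: 79 calendar days after June 22, 2030 is September 9, 2030.
The last day of the review period: 20 calendar days after September 9, 2030 is September 29, 2030.
The date closing becomes effective: 15 calendar days after September 29, 2030 is October 14, 2030.

October 14, 2030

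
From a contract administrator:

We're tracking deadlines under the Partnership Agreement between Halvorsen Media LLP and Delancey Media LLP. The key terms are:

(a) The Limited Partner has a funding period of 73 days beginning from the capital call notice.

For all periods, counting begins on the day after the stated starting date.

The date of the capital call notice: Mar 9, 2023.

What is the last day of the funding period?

The last day of the funding period: Mar 9, 2023 + 73 days = May 21, 2023.

May 21, 2023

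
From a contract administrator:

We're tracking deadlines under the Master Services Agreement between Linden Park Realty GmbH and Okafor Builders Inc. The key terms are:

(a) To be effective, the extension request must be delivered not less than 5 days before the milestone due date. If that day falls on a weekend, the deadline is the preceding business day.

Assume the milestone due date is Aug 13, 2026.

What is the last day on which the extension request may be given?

Aug 7, 2026

Counting back 5 calendar days from Aug 13, 2026 gives Aug 8, 2026. That is a Saturday, so the deadline moves back to Friday, Aug 7, 2026.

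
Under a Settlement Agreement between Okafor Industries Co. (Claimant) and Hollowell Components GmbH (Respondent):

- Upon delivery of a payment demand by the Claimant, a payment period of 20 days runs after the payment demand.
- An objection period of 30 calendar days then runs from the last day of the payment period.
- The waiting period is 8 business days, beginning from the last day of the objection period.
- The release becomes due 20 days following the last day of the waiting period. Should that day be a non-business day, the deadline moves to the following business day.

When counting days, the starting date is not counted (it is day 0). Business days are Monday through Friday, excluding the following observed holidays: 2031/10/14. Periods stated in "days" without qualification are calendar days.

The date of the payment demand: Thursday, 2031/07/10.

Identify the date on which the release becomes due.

2031/09/30

The last day of the payment period: 20 calendar days after 2031/07/10 is 2031/07/30.
Adding 30 calendar days to 2031/07/30 gives 2031/08/29, which is the last day of the objection period.
From Friday, 2031/08/29, 8 business days (Sep 1, Sep 2, Sep 3, Sep 4, Sep 5, Sep 8, Sep 9, Sep 10, skipping weekends) brings us to Wednesday, 2031/09/10, which is the last day of the waiting period.
Adding 20 calendar days to 2031/09/10 gives 2031/09/30, which is the date on which the release becomes due. 2031/09/30 is a Tuesday and is not a listed holiday, so no roll-forward applies.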